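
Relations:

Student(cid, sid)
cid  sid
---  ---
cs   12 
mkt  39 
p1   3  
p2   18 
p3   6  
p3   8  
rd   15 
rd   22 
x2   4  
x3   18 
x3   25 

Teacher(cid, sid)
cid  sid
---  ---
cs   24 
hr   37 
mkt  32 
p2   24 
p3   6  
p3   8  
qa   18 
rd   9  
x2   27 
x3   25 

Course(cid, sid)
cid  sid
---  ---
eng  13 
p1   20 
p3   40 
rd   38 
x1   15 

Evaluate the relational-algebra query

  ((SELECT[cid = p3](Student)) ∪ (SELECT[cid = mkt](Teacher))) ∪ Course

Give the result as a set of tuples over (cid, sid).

σ[cid = p3]: keep tuples satisfying cid = p3 → {(p3, 6), (p3, 8)}
σ[cid = mkt]: keep tuples satisfying cid = mkt → {(mkt, 32)}
Union: {(p3, 6), (p3, 8)} with {(mkt, 32)} → {(mkt, 32), (p3, 6), (p3, 8)}
Union: {(mkt, 32), (p3, 6), (p3, 8)} with {(eng, 13), (p1, 20), (p3, 40), (rd, 38), (x1, 15)} → {(eng, 13), (mkt, 32), (p1, 20), (p3, 40), (p3, 6), (p3, 8), (rd, 38), (x1, 15)}

{(eng, 13), (mkt, 32), (p1, 20), (p3, 40), (p3, 6), (p3, 8), (rd, 38), (x1, 15)}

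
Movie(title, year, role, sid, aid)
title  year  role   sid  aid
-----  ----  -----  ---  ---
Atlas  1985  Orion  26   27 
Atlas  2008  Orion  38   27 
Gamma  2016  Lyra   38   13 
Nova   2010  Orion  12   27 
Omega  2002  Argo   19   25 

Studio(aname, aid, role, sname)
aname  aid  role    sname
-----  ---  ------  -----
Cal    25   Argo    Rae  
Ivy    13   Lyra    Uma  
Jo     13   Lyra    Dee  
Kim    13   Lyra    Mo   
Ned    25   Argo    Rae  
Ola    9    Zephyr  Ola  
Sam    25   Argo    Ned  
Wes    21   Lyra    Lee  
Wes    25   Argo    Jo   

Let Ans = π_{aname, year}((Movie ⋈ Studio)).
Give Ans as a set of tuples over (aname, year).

{(Cal, 2002), (Ivy, 2016), (Jo, 2016), (Kim, 2016), (Ned, 2002), (Sam, 2002), (Wes, 2002)}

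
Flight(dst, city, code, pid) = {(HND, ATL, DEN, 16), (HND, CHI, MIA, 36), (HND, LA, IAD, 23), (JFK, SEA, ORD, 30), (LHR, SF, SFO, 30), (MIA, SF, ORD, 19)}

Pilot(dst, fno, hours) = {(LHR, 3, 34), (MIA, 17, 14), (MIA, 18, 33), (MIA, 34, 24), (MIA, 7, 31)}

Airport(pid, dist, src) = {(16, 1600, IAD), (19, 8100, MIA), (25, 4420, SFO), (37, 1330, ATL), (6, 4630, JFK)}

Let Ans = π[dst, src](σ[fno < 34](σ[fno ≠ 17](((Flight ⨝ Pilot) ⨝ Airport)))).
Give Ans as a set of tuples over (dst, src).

{(MIA, MIA)}

Joining Flight and Pilot on dst yields {(LHR, SF, SFO, 30, 3, 34), (MIA, SF, ORD, 19, 17, 14), (MIA, SF, ORD, 19, 18, 33), (MIA, SF, ORD, 19, 34, 24), (MIA, SF, ORD, 19, 7, 31)}.
Joining (Flight ⨝ Pilot) and Airport on pid yields {(MIA, SF, ORD, 19, 17, 14, 8100, MIA), (MIA, SF, ORD, 19, 18, 33, 8100, MIA), (MIA, SF, ORD, 19, 34, 24, 8100, MIA), (MIA, SF, ORD, 19, 7, 31, 8100, MIA)}.
Filtering on fno ≠ 17 leaves {(MIA, SF, ORD, 19, 18, 33, 8100, MIA), (MIA, SF, ORD, 19, 34, 24, 8100, MIA), (MIA, SF, ORD, 19, 7, 31, 8100, MIA)}.
Filtering on fno < 34 leaves {(MIA, SF, ORD, 19, 18, 33, 8100, MIA), (MIA, SF, ORD, 19, 7, 31, 8100, MIA)}.
Keep only column(s) dst, src (1 duplicate(s) eliminated): {(MIA, MIA)}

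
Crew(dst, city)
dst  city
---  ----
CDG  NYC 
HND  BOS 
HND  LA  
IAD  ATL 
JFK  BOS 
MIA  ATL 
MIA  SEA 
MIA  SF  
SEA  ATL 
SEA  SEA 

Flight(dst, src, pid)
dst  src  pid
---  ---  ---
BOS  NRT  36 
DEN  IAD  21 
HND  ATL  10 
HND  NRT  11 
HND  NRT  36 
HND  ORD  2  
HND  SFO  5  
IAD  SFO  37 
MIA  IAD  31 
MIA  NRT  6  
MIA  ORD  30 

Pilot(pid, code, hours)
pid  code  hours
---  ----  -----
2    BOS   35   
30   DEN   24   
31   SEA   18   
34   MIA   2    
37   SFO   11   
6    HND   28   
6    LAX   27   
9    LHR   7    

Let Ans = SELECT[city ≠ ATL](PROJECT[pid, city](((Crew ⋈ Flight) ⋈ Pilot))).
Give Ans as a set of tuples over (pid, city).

{(2, BOS), (2, LA), (30, SEA), (30, SF), (31, SEA), (31, SF), (6, SEA), (6, SF)}

Joining Crew and Flight on dst yields {(HND, BOS, ATL, 10), (HND, BOS, NRT, 11), (HND, BOS, NRT, 36), (HND, BOS, ORD, 2), (HND, BOS, SFO, 5), (HND, LA, ATL, 10), (HND, LA, NRT, 11), (HND, LA, NRT, 36), (HND, LA, ORD, 2), (HND, LA, SFO, 5), (IAD, ATL, SFO, 37), (MIA, ATL, IAD, 31), (MIA, ATL, NRT, 6), (MIA, ATL, ORD, 30), (MIA, SEA, IAD, 31), (MIA, SEA, NRT, 6), (MIA, SEA, ORD, 30), (MIA, SF, IAD, 31), (MIA, SF, NRT, 6), (MIA, SF, ORD, 30)}.
Joining (Crew ⋈ Flight) and Pilot on pid yields {(HND, BOS, ORD, 2, BOS, 35), (HND, LA, ORD, 2, BOS, 35), (IAD, ATL, SFO, 37, SFO, 11), (MIA, ATL, IAD, 31, SEA, 18), (MIA, ATL, NRT, 6, HND, 28), (MIA, ATL, NRT, 6, LAX, 27), (MIA, ATL, ORD, 30, DEN, 24), (MIA, SEA, IAD, 31, SEA, 18), (MIA, SEA, NRT, 6, HND, 28), (MIA, SEA, NRT, 6, LAX, 27), (MIA, SEA, ORD, 30, DEN, 24), (MIA, SF, IAD, 31, SEA, 18), (MIA, SF, NRT, 6, HND, 28), (MIA, SF, NRT, 6, LAX, 27), (MIA, SF, ORD, 30, DEN, 24)}.
π_{pid, city} gives {(2, BOS), (2, LA), (30, ATL), (30, SEA), (30, SF), (31, ATL), (31, SEA), (31, SF), (37, ATL), (6, ATL), (6, SEA), (6, SF)} (3 duplicate(s) eliminated).
σ[city ≠ ATL]: keep tuples satisfying city ≠ ATL → {(2, BOS), (2, LA), (30, SEA), (30, SF), (31, SEA), (31, SF), (6, SEA), (6, SF)}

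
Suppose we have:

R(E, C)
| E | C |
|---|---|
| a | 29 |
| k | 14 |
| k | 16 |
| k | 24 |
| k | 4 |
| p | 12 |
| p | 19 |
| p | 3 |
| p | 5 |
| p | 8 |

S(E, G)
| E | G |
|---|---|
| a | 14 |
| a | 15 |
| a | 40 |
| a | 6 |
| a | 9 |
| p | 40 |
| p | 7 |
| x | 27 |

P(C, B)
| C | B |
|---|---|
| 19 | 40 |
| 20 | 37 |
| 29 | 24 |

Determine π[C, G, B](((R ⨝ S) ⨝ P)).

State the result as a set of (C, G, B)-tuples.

{(19, 40, 40), (19, 7, 40), (29, 14, 24), (29, 15, 24), (29, 40, 24), (29, 6, 24), (29, 9, 24)}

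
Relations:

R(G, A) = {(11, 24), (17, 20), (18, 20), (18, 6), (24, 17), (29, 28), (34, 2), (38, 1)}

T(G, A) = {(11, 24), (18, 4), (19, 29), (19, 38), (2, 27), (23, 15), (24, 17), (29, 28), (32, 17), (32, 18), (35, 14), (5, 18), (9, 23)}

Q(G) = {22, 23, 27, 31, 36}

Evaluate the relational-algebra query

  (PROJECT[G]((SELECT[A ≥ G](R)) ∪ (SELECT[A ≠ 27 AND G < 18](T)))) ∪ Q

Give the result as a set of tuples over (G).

{11, 17, 18, 22, 23, 27, 31, 36, 5, 9}

Selection A ≥ G: {(11, 24), (17, 20), (18, 20)}
Selection A ≠ 27 AND G < 18: {(11, 24), (5, 18), (9, 23)}
Union: {(11, 24), (17, 20), (18, 20)} with {(11, 24), (5, 18), (9, 23)} → {(11, 24), (17, 20), (18, 20), (5, 18), (9, 23)}
π_{G} gives {11, 17, 18, 5, 9}.
Union: {11, 17, 18, 5, 9} with {22, 23, 27, 31, 36} → {11, 17, 18, 22, 23, 27, 31, 36, 5, 9}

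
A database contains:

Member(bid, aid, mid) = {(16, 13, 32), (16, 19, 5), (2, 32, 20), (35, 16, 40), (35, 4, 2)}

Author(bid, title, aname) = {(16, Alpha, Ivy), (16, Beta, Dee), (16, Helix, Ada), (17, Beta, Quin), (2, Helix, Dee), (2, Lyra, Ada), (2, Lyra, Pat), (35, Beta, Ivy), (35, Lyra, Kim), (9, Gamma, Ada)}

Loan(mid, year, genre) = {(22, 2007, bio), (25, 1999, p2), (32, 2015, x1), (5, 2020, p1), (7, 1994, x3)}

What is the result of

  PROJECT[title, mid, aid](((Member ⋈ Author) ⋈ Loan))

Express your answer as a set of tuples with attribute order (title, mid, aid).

{(Alpha, 32, 13), (Alpha, 5, 19), (Beta, 32, 13), (Beta, 5, 19), (Helix, 32, 13), (Helix, 5, 19)}

Member ⋈ Author (natural join on bid): {(16, 13, 32, Alpha, Ivy), (16, 13, 32, Beta, Dee), (16, 13, 32, Helix, Ada), (16, 19, 5, Alpha, Ivy), (16, 19, 5, Beta, Dee), (16, 19, 5, Helix, Ada), (2, 32, 20, Helix, Dee), (2, 32, 20, Lyra, Ada), (2, 32, 20, Lyra, Pat), (35, 16, 40, Beta, Ivy), (35, 16, 40, Lyra, Kim), (35, 4, 2, Beta, Ivy), (35, 4, 2, Lyra, Kim)}
(Member ⋈ Author) ⋈ Loan (natural join on mid): {(16, 13, 32, Alpha, Ivy, 2015, x1), (16, 13, 32, Beta, Dee, 2015, x1), (16, 13, 32, Helix, Ada, 2015, x1), (16, 19, 5, Alpha, Ivy, 2020, p1), (16, 19, 5, Beta, Dee, 2020, p1), (16, 19, 5, Helix, Ada, 2020, p1)}
π[title, mid, aid]: project onto (title, mid, aid) → {(Alpha, 32, 13), (Alpha, 5, 19), (Beta, 32, 13), (Beta, 5, 19), (Helix, 32, 13), (Helix, 5, 19)}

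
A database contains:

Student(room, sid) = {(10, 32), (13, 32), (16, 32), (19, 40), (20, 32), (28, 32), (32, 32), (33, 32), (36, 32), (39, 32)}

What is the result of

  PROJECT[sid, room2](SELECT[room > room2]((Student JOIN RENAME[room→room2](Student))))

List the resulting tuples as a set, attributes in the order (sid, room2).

ρ[room→room2]: schema becomes (room2, sid); tuples unchanged.
Student ⋈ RENAME[room→room2](Student) (natural join on sid): {(10, 32, 10), (10, 32, 13), (10, 32, 16), (10, 32, 20), (10, 32, 28), (10, 32, 32), (10, 32, 33), (10, 32, 36), (10, 32, 39), (13, 32, 10), (13, 32, 13), (13, 32, 16), (13, 32, 20), (13, 32, 28), (13, 32, 32), (13, 32, 33), (13, 32, 36), (13, 32, 39), (16, 32, 10), (16, 32, 13), (16, 32, 16), (16, 32, 20), (16, 32, 28), (16, 32, 32), (16, 32, 33), (16, 32, 36), (16, 32, 39), (19, 40, 19), (20, 32, 10), (20, 32, 13), (20, 32, 16), (20, 32, 20), (20, 32, 28), (20, 32, 32), (20, 32, 33), (20, 32, 36), (20, 32, 39), (28, 32, 10), (28, 32, 13), (28, 32, 16), (28, 32, 20), (28, 32, 28), (28, 32, 32), (28, 32, 33), (28, 32, 36), (28, 32, 39), (32, 32, 10), (32, 32, 13), (32, 32, 16), (32, 32, 20), (32, 32, 28), (32, 32, 32), (32, 32, 33), (32, 32, 36), (32, 32, 39), (33, 32, 10), (33, 32, 13), (33, 32, 16), (33, 32, 20), (33, 32, 28), (33, 32, 32), (33, 32, 33), (33, 32, 36), (33, 32, 39), (36, 32, 10), (36, 32, 13), (36, 32, 16), (36, 32, 20), (36, 32, 28), (36, 32, 32), (36, 32, 33), (36, 32, 36), (36, 32, 39), (39, 32, 10), (39, 32, 13), (39, 32, 16), (39, 32, 20), (39, 32, 28), (39, 32, 32), (39, 32, 33), (39, 32, 36), (39, 32, 39)}
σ[room > room2]: keep tuples satisfying room > room2 → {(13, 32, 10), (16, 32, 10), (16, 32, 13), (20, 32, 10), (20, 32, 13), (20, 32, 16), (28, 32, 10), (28, 32, 13), (28, 32, 16), (28, 32, 20), (32, 32, 10), (32, 32, 13), (32, 32, 16), (32, 32, 20), (32, 32, 28), (33, 32, 10), (33, 32, 13), (33, 32, 16), (33, 32, 20), (33, 32, 28), (33, 32, 32), (36, 32, 10), (36, 32, 13), (36, 32, 16), (36, 32, 20), (36, 32, 28), (36, 32, 32), (36, 32, 33), (39, 32, 10), (39, 32, 13), (39, 32, 16), (39, 32, 20), (39, 32, 28), (39, 32, 32), (39, 32, 33), (39, 32, 36)}
Projecting to sid, room2 (28 duplicate(s) eliminated): {(32, 10), (32, 13), (32, 16), (32, 20), (32, 28), (32, 32), (32, 33), (32, 36)}

{(32, 10), (32, 13), (32, 16), (32, 20), (32, 28), (32, 32), (32, 33), (32, 36)}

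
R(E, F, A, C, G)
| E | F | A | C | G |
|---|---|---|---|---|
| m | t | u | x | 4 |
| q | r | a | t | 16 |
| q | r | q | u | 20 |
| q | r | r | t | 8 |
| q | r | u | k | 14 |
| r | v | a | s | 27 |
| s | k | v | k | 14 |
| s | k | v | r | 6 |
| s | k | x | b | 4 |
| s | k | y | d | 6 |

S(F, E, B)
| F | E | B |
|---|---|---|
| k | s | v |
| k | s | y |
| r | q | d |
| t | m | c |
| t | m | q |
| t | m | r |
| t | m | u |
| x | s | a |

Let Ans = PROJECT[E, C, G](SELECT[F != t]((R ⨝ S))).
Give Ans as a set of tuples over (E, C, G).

R ⋈ S (natural join on E, F): {(m, t, u, x, 4, c), (m, t, u, x, 4, q), (m, t, u, x, 4, r), (m, t, u, x, 4, u), (q, r, a, t, 16, d), (q, r, q, u, 20, d), (q, r, r, t, 8, d), (q, r, u, k, 14, d), (s, k, v, k, 14, v), (s, k, v, k, 14, y), (s, k, v, r, 6, v), (s, k, v, r, 6, y), (s, k, x, b, 4, v), (s, k, x, b, 4, y), (s, k, y, d, 6, v), (s, k, y, d, 6, y)}
Selection F != t: {(q, r, a, t, 16, d), (q, r, q, u, 20, d), (q, r, r, t, 8, d), (q, r, u, k, 14, d), (s, k, v, k, 14, v), (s, k, v, k, 14, y), (s, k, v, r, 6, v), (s, k, v, r, 6, y), (s, k, x, b, 4, v), (s, k, x, b, 4, y), (s, k, y, d, 6, v), (s, k, y, d, 6, y)}
π_{E, C, G} gives {(q, k, 14), (q, t, 16), (q, t, 8), (q, u, 20), (s, b, 4), (s, d, 6), (s, k, 14), (s, r, 6)} (4 duplicate(s) eliminated).

{(q, k, 14), (q, t, 16), (q, t, 8), (q, u, 20), (s, b, 4), (s, d, 6), (s, k, 14), (s, r, 6)}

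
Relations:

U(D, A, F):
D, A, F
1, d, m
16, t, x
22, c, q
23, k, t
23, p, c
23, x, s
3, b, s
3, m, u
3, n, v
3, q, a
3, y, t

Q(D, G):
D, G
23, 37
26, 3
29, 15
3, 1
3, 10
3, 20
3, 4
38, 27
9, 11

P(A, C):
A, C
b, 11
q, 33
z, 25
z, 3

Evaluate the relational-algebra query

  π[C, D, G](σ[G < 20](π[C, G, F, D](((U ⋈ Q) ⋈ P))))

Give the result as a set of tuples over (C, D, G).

{(11, 3, 1), (11, 3, 10), (11, 3, 4), (33, 3, 1), (33, 3, 10), (33, 3, 4)}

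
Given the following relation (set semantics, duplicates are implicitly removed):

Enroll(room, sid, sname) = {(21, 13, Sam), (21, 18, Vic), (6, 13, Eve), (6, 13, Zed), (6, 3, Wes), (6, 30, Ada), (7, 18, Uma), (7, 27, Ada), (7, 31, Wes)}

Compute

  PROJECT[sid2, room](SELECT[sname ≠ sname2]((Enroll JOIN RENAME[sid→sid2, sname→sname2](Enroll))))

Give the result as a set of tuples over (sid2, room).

ρ[sid→sid2, sname→sname2]: schema becomes (room, sid2, sname2); tuples unchanged.
Enroll ⋈ RENAME[sid→sid2, sname→sname2](Enroll) (natural join on room): {(21, 13, Sam, 13, Sam), (21, 13, Sam, 18, Vic), (21, 18, Vic, 13, Sam), (21, 18, Vic, 18, Vic), (6, 13, Eve, 13, Eve), (6, 13, Eve, 13, Zed), (6, 13, Eve, 3, Wes), (6, 13, Eve, 30, Ada), (6, 13, Zed, 13, Eve), (6, 13, Zed, 13, Zed), (6, 13, Zed, 3, Wes), (6, 13, Zed, 30, Ada), (6, 3, Wes, 13, Eve), (6, 3, Wes, 13, Zed), (6, 3, Wes, 3, Wes), (6, 3, Wes, 30, Ada), (6, 30, Ada, 13, Eve), (6, 30, Ada, 13, Zed), (6, 30, Ada, 3, Wes), (6, 30, Ada, 30, Ada), (7, 18, Uma, 18, Uma), (7, 18, Uma, 27, Ada), (7, 18, Uma, 31, Wes), (7, 27, Ada, 18, Uma), (7, 27, Ada, 27, Ada), (7, 27, Ada, 31, Wes), (7, 31, Wes, 18, Uma), (7, 31, Wes, 27, Ada), (7, 31, Wes, 31, Wes)}
σ[sname ≠ sname2]: keep tuples satisfying sname ≠ sname2 → {(21, 13, Sam, 18, Vic), (21, 18, Vic, 13, Sam), (6, 13, Eve, 13, Zed), (6, 13, Eve, 3, Wes), (6, 13, Eve, 30, Ada), (6, 13, Zed, 13, Eve), (6, 13, Zed, 3, Wes), (6, 13, Zed, 30, Ada), (6, 3, Wes, 13, Eve), (6, 3, Wes, 13, Zed), (6, 3, Wes, 30, Ada), (6, 30, Ada, 13, Eve), (6, 30, Ada, 13, Zed), (6, 30, Ada, 3, Wes), (7, 18, Uma, 27, Ada), (7, 18, Uma, 31, Wes), (7, 27, Ada, 18, Uma), (7, 27, Ada, 31, Wes), (7, 31, Wes, 18, Uma), (7, 31, Wes, 27, Ada)}
π_{sid2, room} gives {(13, 21), (13, 6), (18, 21), (18, 7), (27, 7), (3, 6), (30, 6), (31, 7)} (12 duplicate(s) eliminated).

{(13, 21), (13, 6), (18, 21), (18, 7), (27, 7), (3, 6), (30, 6), (31, 7)}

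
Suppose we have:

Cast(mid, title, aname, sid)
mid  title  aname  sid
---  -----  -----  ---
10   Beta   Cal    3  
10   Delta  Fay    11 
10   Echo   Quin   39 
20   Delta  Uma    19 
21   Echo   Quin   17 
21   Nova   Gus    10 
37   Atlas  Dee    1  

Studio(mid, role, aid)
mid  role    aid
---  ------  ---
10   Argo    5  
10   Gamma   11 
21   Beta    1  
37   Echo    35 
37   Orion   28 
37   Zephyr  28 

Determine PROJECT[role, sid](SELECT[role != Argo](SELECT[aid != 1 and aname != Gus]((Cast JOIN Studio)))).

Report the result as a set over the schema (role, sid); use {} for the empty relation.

{(Echo, 1), (Gamma, 11), (Gamma, 3), (Gamma, 39), (Orion, 1), (Zephyr, 1)}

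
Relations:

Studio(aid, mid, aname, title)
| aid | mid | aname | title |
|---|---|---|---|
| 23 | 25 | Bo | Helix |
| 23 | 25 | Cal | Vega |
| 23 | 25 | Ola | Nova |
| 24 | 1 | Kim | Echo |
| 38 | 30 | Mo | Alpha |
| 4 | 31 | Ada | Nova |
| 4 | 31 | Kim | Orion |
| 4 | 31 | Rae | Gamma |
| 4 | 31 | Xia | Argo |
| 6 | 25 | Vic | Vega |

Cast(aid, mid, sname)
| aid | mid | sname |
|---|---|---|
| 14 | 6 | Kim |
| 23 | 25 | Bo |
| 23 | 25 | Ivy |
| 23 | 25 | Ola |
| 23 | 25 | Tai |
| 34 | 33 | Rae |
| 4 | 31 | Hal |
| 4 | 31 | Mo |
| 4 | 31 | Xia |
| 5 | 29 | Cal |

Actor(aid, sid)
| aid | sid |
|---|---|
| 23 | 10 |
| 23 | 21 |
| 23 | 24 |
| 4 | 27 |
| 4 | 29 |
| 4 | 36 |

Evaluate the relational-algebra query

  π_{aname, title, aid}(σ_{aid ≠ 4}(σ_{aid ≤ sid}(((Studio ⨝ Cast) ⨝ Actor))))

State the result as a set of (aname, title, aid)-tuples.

{(Bo, Helix, 23), (Cal, Vega, 23), (Ola, Nova, 23)}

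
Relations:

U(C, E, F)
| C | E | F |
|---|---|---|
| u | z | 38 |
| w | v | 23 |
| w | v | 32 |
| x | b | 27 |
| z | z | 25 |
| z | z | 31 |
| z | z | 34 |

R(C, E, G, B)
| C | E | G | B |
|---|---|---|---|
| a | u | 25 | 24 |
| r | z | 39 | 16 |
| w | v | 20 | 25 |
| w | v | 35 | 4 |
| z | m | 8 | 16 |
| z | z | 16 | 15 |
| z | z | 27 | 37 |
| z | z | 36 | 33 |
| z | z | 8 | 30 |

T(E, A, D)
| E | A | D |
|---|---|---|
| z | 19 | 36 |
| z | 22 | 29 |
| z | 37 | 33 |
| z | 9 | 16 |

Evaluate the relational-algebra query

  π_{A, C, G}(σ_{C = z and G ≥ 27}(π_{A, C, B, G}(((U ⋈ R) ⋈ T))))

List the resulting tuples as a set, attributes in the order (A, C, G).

Natural join on C, E: {(w, v, 23, 20, 25), (w, v, 23, 35, 4), (w, v, 32, 20, 25), (w, v, 32, 35, 4), (z, z, 25, 16, 15), (z, z, 25, 27, 37), (z, z, 25, 36, 33), (z, z, 25, 8, 30), (z, z, 31, 16, 15), (z, z, 31, 27, 37), (z, z, 31, 36, 33), (z, z, 31, 8, 30), (z, z, 34, 16, 15), (z, z, 34, 27, 37), (z, z, 34, 36, 33), (z, z, 34, 8, 30)}
Natural join on E: {(z, z, 25, 16, 15, 19, 36), (z, z, 25, 16, 15, 22, 29), (z, z, 25, 16, 15, 37, 33), (z, z, 25, 16, 15, 9, 16), (z, z, 25, 27, 37, 19, 36), (z, z, 25, 27, 37, 22, 29), (z, z, 25, 27, 37, 37, 33), (z, z, 25, 27, 37, 9, 16), (z, z, 25, 36, 33, 19, 36), (z, z, 25, 36, 33, 22, 29), (z, z, 25, 36, 33, 37, 33), (z, z, 25, 36, 33, 9, 16), (z, z, 25, 8, 30, 19, 36), (z, z, 25, 8, 30, 22, 29), (z, z, 25, 8, 30, 37, 33), (z, z, 25, 8, 30, 9, 16), (z, z, 31, 16, 15, 19, 36), (z, z, 31, 16, 15, 22, 29), (z, z, 31, 16, 15, 37, 33), (z, z, 31, 16, 15, 9, 16), (z, z, 31, 27, 37, 19, 36), (z, z, 31, 27, 37, 22, 29), (z, z, 31, 27, 37, 37, 33), (z, z, 31, 27, 37, 9, 16), (z, z, 31, 36, 33, 19, 36), (z, z, 31, 36, 33, 22, 29), (z, z, 31, 36, 33, 37, 33), (z, z, 31, 36, 33, 9, 16), (z, z, 31, 8, 30, 19, 36), (z, z, 31, 8, 30, 22, 29), (z, z, 31, 8, 30, 37, 33), (z, z, 31, 8, 30, 9, 16), (z, z, 34, 16, 15, 19, 36), (z, z, 34, 16, 15, 22, 29), (z, z, 34, 16, 15, 37, 33), (z, z, 34, 16, 15, 9, 16), (z, z, 34, 27, 37, 19, 36), (z, z, 34, 27, 37, 22, 29), (z, z, 34, 27, 37, 37, 33), (z, z, 34, 27, 37, 9, 16), (z, z, 34, 36, 33, 19, 36), (z, z, 34, 36, 33, 22, 29), (z, z, 34, 36, 33, 37, 33), (z, z, 34, 36, 33, 9, 16), (z, z, 34, 8, 30, 19, 36), (z, z, 34, 8, 30, 22, 29), (z, z, 34, 8, 30, 37, 33), (z, z, 34, 8, 30, 9, 16)}
Keep only column(s) A, C, B, G (32 duplicate(s) eliminated): {(19, z, 15, 16), (19, z, 30, 8), (19, z, 33, 36), (19, z, 37, 27), (22, z, 15, 16), (22, z, 30, 8), (22, z, 33, 36), (22, z, 37, 27), (37, z, 15, 16), (37, z, 30, 8), (37, z, 33, 36), (37, z, 37, 27), (9, z, 15, 16), (9, z, 30, 8), (9, z, 33, 36), (9, z, 37, 27)}
σ[C = z and G ≥ 27]: keep tuples satisfying C = z and G ≥ 27 → {(19, z, 33, 36), (19, z, 37, 27), (22, z, 33, 36), (22, z, 37, 27), (37, z, 33, 36), (37, z, 37, 27), (9, z, 33, 36), (9, z, 37, 27)}
Keep only column(s) A, C, G: {(19, z, 27), (19, z, 36), (22, z, 27), (22, z, 36), (37, z, 27), (37, z, 36), (9, z, 27), (9, z, 36)}

{(19, z, 27), (19, z, 36), (22, z, 27), (22, z, 36), (37, z, 27), (37, z, 36), (9, z, 27), (9, z, 36)}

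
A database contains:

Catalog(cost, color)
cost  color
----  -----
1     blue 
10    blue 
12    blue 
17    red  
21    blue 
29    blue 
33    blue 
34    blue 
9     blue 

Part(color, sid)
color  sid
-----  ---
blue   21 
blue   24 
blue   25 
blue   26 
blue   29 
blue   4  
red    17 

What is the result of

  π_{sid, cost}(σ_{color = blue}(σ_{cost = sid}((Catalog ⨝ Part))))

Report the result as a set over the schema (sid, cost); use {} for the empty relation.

{(21, 21), (29, 29)}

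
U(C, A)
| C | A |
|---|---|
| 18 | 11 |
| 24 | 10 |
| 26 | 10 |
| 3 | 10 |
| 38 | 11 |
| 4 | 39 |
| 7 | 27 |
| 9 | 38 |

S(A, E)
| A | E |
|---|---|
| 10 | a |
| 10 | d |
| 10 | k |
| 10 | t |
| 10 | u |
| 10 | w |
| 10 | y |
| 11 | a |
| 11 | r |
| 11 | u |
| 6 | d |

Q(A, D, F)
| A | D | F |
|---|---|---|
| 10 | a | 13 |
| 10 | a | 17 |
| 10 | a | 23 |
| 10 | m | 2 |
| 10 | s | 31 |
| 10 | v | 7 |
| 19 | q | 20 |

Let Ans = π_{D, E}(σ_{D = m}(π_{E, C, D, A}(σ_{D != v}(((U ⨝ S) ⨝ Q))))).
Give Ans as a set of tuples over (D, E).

{(m, a), (m, d), (m, k), (m, t), (m, u), (m, w), (m, y)}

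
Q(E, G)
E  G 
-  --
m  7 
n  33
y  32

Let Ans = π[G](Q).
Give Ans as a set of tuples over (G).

{32, 33, 7}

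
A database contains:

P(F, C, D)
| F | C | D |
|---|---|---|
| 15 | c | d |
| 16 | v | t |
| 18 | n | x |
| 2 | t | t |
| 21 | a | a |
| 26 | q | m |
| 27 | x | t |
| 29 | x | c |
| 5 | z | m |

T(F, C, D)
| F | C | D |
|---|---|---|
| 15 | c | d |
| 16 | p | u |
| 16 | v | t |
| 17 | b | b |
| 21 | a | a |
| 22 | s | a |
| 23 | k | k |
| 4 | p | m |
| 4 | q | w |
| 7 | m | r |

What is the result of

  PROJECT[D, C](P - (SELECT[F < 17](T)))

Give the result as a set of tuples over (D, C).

{(a, a), (c, x), (m, q), (m, z), (t, t), (t, x), (x, n)}

Selection F < 17: {(15, c, d), (16, p, u), (16, v, t), (4, p, m), (4, q, w), (7, m, r)}
Difference: {(15, c, d), (16, v, t), (18, n, x), (2, t, t), (21, a, a), (26, q, m), (27, x, t), (29, x, c), (5, z, m)} with {(15, c, d), (16, p, u), (16, v, t), (4, p, m), (4, q, w), (7, m, r)} → {(18, n, x), (2, t, t), (21, a, a), (26, q, m), (27, x, t), (29, x, c), (5, z, m)}
Keep only column(s) D, C: {(a, a), (c, x), (m, q), (m, z), (t, t), (t, x), (x, n)}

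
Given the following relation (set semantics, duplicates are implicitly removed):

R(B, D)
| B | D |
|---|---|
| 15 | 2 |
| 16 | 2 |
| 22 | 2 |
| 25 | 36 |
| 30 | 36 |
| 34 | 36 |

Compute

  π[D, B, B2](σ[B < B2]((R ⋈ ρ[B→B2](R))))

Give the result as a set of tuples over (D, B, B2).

{(2, 15, 16), (2, 15, 22), (2, 16, 22), (36, 25, 30), (36, 25, 34), (36, 30, 34)}

ρ[B→B2]: schema becomes (B2, D); tuples unchanged.
R ⋈ ρ[B→B2](R) (natural join on D): {(15, 2, 15), (15, 2, 16), (15, 2, 22), (16, 2, 15), (16, 2, 16), (16, 2, 22), (22, 2, 15), (22, 2, 16), (22, 2, 22), (25, 36, 25), (25, 36, 30), (25, 36, 34), (30, 36, 25), (30, 36, 30), (30, 36, 34), (34, 36, 25), (34, 36, 30), (34, 36, 34)}
Filtering on B < B2 leaves {(15, 2, 16), (15, 2, 22), (16, 2, 22), (25, 36, 30), (25, 36, 34), (30, 36, 34)}.
π[D, B, B2]: project onto (D, B, B2) → {(2, 15, 16), (2, 15, 22), (2, 16, 22), (36, 25, 30), (36, 25, 34), (36, 30, 34)}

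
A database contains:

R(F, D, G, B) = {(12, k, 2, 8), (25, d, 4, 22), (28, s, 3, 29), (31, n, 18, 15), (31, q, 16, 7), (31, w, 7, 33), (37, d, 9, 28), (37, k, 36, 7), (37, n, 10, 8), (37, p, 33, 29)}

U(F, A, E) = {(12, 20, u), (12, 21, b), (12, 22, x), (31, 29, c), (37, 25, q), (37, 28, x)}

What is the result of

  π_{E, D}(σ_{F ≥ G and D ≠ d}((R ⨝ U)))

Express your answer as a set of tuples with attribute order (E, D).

Natural join on F: {(12, k, 2, 8, 20, u), (12, k, 2, 8, 21, b), (12, k, 2, 8, 22, x), (31, n, 18, 15, 29, c), (31, q, 16, 7, 29, c), (31, w, 7, 33, 29, c), (37, d, 9, 28, 25, q), (37, d, 9, 28, 28, x), (37, k, 36, 7, 25, q), (37, k, 36, 7, 28, x), (37, n, 10, 8, 25, q), (37, n, 10, 8, 28, x), (37, p, 33, 29, 25, q), (37, p, 33, 29, 28, x)}
Apply σ_{F ≥ G and D ≠ d}; surviving tuples: {(12, k, 2, 8, 20, u), (12, k, 2, 8, 21, b), (12, k, 2, 8, 22, x), (31, n, 18, 15, 29, c), (31, q, 16, 7, 29, c), (31, w, 7, 33, 29, c), (37, k, 36, 7, 25, q), (37, k, 36, 7, 28, x), (37, n, 10, 8, 25, q), (37, n, 10, 8, 28, x), (37, p, 33, 29, 25, q), (37, p, 33, 29, 28, x)}
Keep only column(s) E, D (1 duplicate(s) eliminated): {(b, k), (c, n), (c, q), (c, w), (q, k), (q, n), (q, p), (u, k), (x, k), (x, n), (x, p)}

{(b, k), (c, n), (c, q), (c, w), (q, k), (q, n), (q, p), (u, k), (x, k), (x, n), (x, p)}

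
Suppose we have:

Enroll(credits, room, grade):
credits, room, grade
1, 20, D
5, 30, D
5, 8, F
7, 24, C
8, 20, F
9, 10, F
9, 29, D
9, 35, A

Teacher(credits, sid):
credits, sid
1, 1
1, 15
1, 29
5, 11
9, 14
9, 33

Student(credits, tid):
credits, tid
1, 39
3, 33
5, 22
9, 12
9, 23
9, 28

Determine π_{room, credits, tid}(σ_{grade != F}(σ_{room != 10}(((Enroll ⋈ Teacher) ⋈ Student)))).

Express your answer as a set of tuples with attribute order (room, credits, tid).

{(20, 1, 39), (29, 9, 12), (29, 9, 23), (29, 9, 28), (30, 5, 22), (35, 9, 12), (35, 9, 23), (35, 9, 28)}

Natural join on credits: {(1, 20, D, 1), (1, 20, D, 15), (1, 20, D, 29), (5, 30, D, 11), (5, 8, F, 11), (9, 10, F, 14), (9, 10, F, 33), (9, 29, D, 14), (9, 29, D, 33), (9, 35, A, 14), (9, 35, A, 33)}
Natural join on credits: {(1, 20, D, 1, 39), (1, 20, D, 15, 39), (1, 20, D, 29, 39), (5, 30, D, 11, 22), (5, 8, F, 11, 22), (9, 10, F, 14, 12), (9, 10, F, 14, 23), (9, 10, F, 14, 28), (9, 10, F, 33, 12), (9, 10, F, 33, 23), (9, 10, F, 33, 28), (9, 29, D, 14, 12), (9, 29, D, 14, 23), (9, 29, D, 14, 28), (9, 29, D, 33, 12), (9, 29, D, 33, 23), (9, 29, D, 33, 28), (9, 35, A, 14, 12), (9, 35, A, 14, 23), (9, 35, A, 14, 28), (9, 35, A, 33, 12), (9, 35, A, 33, 23), (9, 35, A, 33, 28)}
Filtering on room != 10 leaves {(1, 20, D, 1, 39), (1, 20, D, 15, 39), (1, 20, D, 29, 39), (5, 30, D, 11, 22), (5, 8, F, 11, 22), (9, 29, D, 14, 12), (9, 29, D, 14, 23), (9, 29, D, 14, 28), (9, 29, D, 33, 12), (9, 29, D, 33, 23), (9, 29, D, 33, 28), (9, 35, A, 14, 12), (9, 35, A, 14, 23), (9, 35, A, 14, 28), (9, 35, A, 33, 12), (9, 35, A, 33, 23), (9, 35, A, 33, 28)}.
Filtering on grade != F leaves {(1, 20, D, 1, 39), (1, 20, D, 15, 39), (1, 20, D, 29, 39), (5, 30, D, 11, 22), (9, 29, D, 14, 12), (9, 29, D, 14, 23), (9, 29, D, 14, 28), (9, 29, D, 33, 12), (9, 29, D, 33, 23), (9, 29, D, 33, 28), (9, 35, A, 14, 12), (9, 35, A, 14, 23), (9, 35, A, 14, 28), (9, 35, A, 33, 12), (9, 35, A, 33, 23), (9, 35, A, 33, 28)}.
π[room, credits, tid]: project onto (room, credits, tid) (8 duplicate(s) eliminated) → {(20, 1, 39), (29, 9, 12), (29, 9, 23), (29, 9, 28), (30, 5, 22), (35, 9, 12), (35, 9, 23), (35, 9, 28)}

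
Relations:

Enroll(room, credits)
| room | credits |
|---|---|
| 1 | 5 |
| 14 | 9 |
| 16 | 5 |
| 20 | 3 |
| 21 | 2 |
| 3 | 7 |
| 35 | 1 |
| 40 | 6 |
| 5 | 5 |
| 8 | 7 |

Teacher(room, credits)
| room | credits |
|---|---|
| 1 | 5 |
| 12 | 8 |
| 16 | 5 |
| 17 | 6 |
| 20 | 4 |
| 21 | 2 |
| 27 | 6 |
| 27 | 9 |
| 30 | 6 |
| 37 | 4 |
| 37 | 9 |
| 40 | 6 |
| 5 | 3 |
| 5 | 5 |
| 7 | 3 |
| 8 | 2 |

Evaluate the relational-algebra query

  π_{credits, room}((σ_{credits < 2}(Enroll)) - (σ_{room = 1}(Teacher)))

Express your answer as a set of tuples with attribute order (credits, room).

{(1, 35)}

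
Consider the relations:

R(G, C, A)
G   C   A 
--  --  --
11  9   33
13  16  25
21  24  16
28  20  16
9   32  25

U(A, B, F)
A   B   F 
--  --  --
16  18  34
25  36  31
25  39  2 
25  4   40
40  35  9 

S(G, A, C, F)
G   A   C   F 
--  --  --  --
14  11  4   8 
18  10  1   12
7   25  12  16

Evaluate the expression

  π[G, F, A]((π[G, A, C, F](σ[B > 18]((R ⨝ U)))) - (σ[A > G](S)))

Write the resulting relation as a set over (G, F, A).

Joining R and U on A yields {(13, 16, 25, 36, 31), (13, 16, 25, 39, 2), (13, 16, 25, 4, 40), (21, 24, 16, 18, 34), (28, 20, 16, 18, 34), (9, 32, 25, 36, 31), (9, 32, 25, 39, 2), (9, 32, 25, 4, 40)}.
Filtering on B > 18 leaves {(13, 16, 25, 36, 31), (13, 16, 25, 39, 2), (9, 32, 25, 36, 31), (9, 32, 25, 39, 2)}.
Keep only column(s) G, A, C, F: {(13, 25, 16, 2), (13, 25, 16, 31), (9, 25, 32, 2), (9, 25, 32, 31)}
Filtering on A > G leaves {(7, 25, 12, 16)}.
Taking the difference: {(13, 25, 16, 2), (13, 25, 16, 31), (9, 25, 32, 2), (9, 25, 32, 31)}
Keep only column(s) G, F, A: {(13, 2, 25), (13, 31, 25), (9, 2, 25), (9, 31, 25)}

{(13, 2, 25), (13, 31, 25), (9, 2, 25), (9, 31, 25)}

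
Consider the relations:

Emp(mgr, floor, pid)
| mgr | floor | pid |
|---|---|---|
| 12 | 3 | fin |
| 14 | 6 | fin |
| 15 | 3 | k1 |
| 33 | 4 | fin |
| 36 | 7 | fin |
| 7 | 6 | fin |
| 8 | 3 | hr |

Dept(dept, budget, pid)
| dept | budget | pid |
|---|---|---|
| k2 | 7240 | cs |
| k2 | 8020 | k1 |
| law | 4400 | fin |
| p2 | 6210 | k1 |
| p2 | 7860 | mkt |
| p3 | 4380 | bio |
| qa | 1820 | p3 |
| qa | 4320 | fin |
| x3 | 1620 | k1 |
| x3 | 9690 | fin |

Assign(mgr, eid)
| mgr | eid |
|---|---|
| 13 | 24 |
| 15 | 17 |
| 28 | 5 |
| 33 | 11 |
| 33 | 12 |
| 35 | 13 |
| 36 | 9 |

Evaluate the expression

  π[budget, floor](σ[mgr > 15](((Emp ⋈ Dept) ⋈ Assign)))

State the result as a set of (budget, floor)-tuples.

Joining Emp and Dept on pid yields {(12, 3, fin, law, 4400), (12, 3, fin, qa, 4320), (12, 3, fin, x3, 9690), (14, 6, fin, law, 4400), (14, 6, fin, qa, 4320), (14, 6, fin, x3, 9690), (15, 3, k1, k2, 8020), (15, 3, k1, p2, 6210), (15, 3, k1, x3, 1620), (33, 4, fin, law, 4400), (33, 4, fin, qa, 4320), (33, 4, fin, x3, 9690), (36, 7, fin, law, 4400), (36, 7, fin, qa, 4320), (36, 7, fin, x3, 9690), (7, 6, fin, law, 4400), (7, 6, fin, qa, 4320), (7, 6, fin, x3, 9690)}.
Joining (Emp ⋈ Dept) and Assign on mgr yields {(15, 3, k1, k2, 8020, 17), (15, 3, k1, p2, 6210, 17), (15, 3, k1, x3, 1620, 17), (33, 4, fin, law, 4400, 11), (33, 4, fin, law, 4400, 12), (33, 4, fin, qa, 4320, 11), (33, 4, fin, qa, 4320, 12), (33, 4, fin, x3, 9690, 11), (33, 4, fin, x3, 9690, 12), (36, 7, fin, law, 4400, 9), (36, 7, fin, qa, 4320, 9), (36, 7, fin, x3, 9690, 9)}.
σ[mgr > 15]: keep tuples satisfying mgr > 15 → {(33, 4, fin, law, 4400, 11), (33, 4, fin, law, 4400, 12), (33, 4, fin, qa, 4320, 11), (33, 4, fin, qa, 4320, 12), (33, 4, fin, x3, 9690, 11), (33, 4, fin, x3, 9690, 12), (36, 7, fin, law, 4400, 9), (36, 7, fin, qa, 4320, 9), (36, 7, fin, x3, 9690, 9)}
Projecting to budget, floor (3 duplicate(s) eliminated): {(4320, 4), (4320, 7), (4400, 4), (4400, 7), (9690, 4), (9690, 7)}

{(4320, 4), (4320, 7), (4400, 4), (4400, 7), (9690, 4), (9690, 7)}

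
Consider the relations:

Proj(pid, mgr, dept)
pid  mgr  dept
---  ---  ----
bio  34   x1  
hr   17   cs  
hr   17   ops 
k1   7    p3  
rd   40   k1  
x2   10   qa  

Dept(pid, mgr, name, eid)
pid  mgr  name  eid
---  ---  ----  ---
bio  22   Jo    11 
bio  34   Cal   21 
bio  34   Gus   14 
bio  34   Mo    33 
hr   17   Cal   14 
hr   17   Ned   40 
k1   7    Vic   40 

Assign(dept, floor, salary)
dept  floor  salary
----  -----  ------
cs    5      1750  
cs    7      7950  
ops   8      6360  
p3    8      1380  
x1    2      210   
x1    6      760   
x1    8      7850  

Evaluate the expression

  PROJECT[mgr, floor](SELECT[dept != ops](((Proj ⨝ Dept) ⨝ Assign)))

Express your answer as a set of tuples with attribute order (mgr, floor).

Joining Proj and Dept on pid, mgr yields {(bio, 34, x1, Cal, 21), (bio, 34, x1, Gus, 14), (bio, 34, x1, Mo, 33), (hr, 17, cs, Cal, 14), (hr, 17, cs, Ned, 40), (hr, 17, ops, Cal, 14), (hr, 17, ops, Ned, 40), (k1, 7, p3, Vic, 40)}.
Joining (Proj ⨝ Dept) and Assign on dept yields {(bio, 34, x1, Cal, 21, 2, 210), (bio, 34, x1, Cal, 21, 6, 760), (bio, 34, x1, Cal, 21, 8, 7850), (bio, 34, x1, Gus, 14, 2, 210), (bio, 34, x1, Gus, 14, 6, 760), (bio, 34, x1, Gus, 14, 8, 7850), (bio, 34, x1, Mo, 33, 2, 210), (bio, 34, x1, Mo, 33, 6, 760), (bio, 34, x1, Mo, 33, 8, 7850), (hr, 17, cs, Cal, 14, 5, 1750), (hr, 17, cs, Cal, 14, 7, 7950), (hr, 17, cs, Ned, 40, 5, 1750), (hr, 17, cs, Ned, 40, 7, 7950), (hr, 17, ops, Cal, 14, 8, 6360), (hr, 17, ops, Ned, 40, 8, 6360), (k1, 7, p3, Vic, 40, 8, 1380)}.
Apply σ_{dept != ops}; surviving tuples: {(bio, 34, x1, Cal, 21, 2, 210), (bio, 34, x1, Cal, 21, 6, 760), (bio, 34, x1, Cal, 21, 8, 7850), (bio, 34, x1, Gus, 14, 2, 210), (bio, 34, x1, Gus, 14, 6, 760), (bio, 34, x1, Gus, 14, 8, 7850), (bio, 34, x1, Mo, 33, 2, 210), (bio, 34, x1, Mo, 33, 6, 760), (bio, 34, x1, Mo, 33, 8, 7850), (hr, 17, cs, Cal, 14, 5, 1750), (hr, 17, cs, Cal, 14, 7, 7950), (hr, 17, cs, Ned, 40, 5, 1750), (hr, 17, cs, Ned, 40, 7, 7950), (k1, 7, p3, Vic, 40, 8, 1380)}
π_{mgr, floor} gives {(17, 5), (17, 7), (34, 2), (34, 6), (34, 8), (7, 8)} (8 duplicate(s) eliminated).

{(17, 5), (17, 7), (34, 2), (34, 6), (34, 8), (7, 8)}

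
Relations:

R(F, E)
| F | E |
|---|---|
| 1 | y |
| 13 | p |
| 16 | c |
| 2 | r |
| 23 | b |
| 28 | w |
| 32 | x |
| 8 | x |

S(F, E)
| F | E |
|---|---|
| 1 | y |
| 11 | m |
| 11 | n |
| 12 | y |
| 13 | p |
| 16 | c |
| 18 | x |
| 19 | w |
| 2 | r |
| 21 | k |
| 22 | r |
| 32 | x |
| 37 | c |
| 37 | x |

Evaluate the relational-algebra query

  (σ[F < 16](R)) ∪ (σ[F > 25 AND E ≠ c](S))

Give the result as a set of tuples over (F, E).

Apply σ_{F < 16}; surviving tuples: {(1, y), (13, p), (2, r), (8, x)}
Apply σ_{F > 25 AND E ≠ c}; surviving tuples: {(32, x), (37, x)}
Set union of the two operands is {(1, y), (13, p), (2, r), (32, x), (37, x), (8, x)}.

{(1, y), (13, p), (2, r), (32, x), (37, x), (8, x)}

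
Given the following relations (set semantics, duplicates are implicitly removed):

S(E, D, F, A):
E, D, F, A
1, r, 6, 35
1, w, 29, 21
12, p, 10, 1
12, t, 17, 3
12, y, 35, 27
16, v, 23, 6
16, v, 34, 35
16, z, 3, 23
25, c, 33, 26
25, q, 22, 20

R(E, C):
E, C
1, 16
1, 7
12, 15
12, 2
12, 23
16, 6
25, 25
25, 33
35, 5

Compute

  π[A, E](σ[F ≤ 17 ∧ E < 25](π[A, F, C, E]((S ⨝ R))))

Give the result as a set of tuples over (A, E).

{(1, 12), (23, 16), (3, 12), (35, 1)}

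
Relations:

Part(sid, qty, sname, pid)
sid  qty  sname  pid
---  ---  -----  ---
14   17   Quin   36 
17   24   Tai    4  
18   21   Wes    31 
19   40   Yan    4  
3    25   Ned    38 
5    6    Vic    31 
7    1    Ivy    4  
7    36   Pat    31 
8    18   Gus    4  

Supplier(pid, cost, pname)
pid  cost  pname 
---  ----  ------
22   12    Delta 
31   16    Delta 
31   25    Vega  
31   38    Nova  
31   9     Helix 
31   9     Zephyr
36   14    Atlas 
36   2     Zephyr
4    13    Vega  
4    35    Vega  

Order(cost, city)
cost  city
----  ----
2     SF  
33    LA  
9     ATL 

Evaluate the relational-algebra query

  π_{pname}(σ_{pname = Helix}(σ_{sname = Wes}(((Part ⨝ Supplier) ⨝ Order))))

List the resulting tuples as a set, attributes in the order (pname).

Part ⋈ Supplier (natural join on pid): {(14, 17, Quin, 36, 14, Atlas), (14, 17, Quin, 36, 2, Zephyr), (17, 24, Tai, 4, 13, Vega), (17, 24, Tai, 4, 35, Vega), (18, 21, Wes, 31, 16, Delta), (18, 21, Wes, 31, 25, Vega), (18, 21, Wes, 31, 38, Nova), (18, 21, Wes, 31, 9, Helix), (18, 21, Wes, 31, 9, Zephyr), (19, 40, Yan, 4, 13, Vega), (19, 40, Yan, 4, 35, Vega), (5, 6, Vic, 31, 16, Delta), (5, 6, Vic, 31, 25, Vega), (5, 6, Vic, 31, 38, Nova), (5, 6, Vic, 31, 9, Helix), (5, 6, Vic, 31, 9, Zephyr), (7, 1, Ivy, 4, 13, Vega), (7, 1, Ivy, 4, 35, Vega), (7, 36, Pat, 31, 16, Delta), (7, 36, Pat, 31, 25, Vega), (7, 36, Pat, 31, 38, Nova), (7, 36, Pat, 31, 9, Helix), (7, 36, Pat, 31, 9, Zephyr), (8, 18, Gus, 4, 13, Vega), (8, 18, Gus, 4, 35, Vega)}
(Part ⨝ Supplier) ⋈ Order (natural join on cost): {(14, 17, Quin, 36, 2, Zephyr, SF), (18, 21, Wes, 31, 9, Helix, ATL), (18, 21, Wes, 31, 9, Zephyr, ATL), (5, 6, Vic, 31, 9, Helix, ATL), (5, 6, Vic, 31, 9, Zephyr, ATL), (7, 36, Pat, 31, 9, Helix, ATL), (7, 36, Pat, 31, 9, Zephyr, ATL)}
σ[sname = Wes]: keep tuples satisfying sname = Wes → {(18, 21, Wes, 31, 9, Helix, ATL), (18, 21, Wes, 31, 9, Zephyr, ATL)}
σ[pname = Helix]: keep tuples satisfying pname = Helix → {(18, 21, Wes, 31, 9, Helix, ATL)}
Keep only column(s) pname: {Helix}

{Helix}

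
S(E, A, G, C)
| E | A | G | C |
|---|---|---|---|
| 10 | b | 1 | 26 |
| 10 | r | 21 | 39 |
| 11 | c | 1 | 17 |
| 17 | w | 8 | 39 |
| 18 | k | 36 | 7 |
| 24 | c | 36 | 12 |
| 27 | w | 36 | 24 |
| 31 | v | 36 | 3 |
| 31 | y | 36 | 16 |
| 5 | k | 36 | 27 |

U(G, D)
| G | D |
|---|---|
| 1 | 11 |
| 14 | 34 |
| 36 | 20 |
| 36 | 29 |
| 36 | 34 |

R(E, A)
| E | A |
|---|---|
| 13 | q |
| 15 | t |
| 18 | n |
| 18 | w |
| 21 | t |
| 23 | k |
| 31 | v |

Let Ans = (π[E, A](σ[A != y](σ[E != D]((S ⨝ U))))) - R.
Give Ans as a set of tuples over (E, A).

{(10, b), (18, k), (24, c), (27, w), (5, k)}

S ⋈ U (natural join on G): {(10, b, 1, 26, 11), (11, c, 1, 17, 11), (18, k, 36, 7, 20), (18, k, 36, 7, 29), (18, k, 36, 7, 34), (24, c, 36, 12, 20), (24, c, 36, 12, 29), (24, c, 36, 12, 34), (27, w, 36, 24, 20), (27, w, 36, 24, 29), (27, w, 36, 24, 34), (31, v, 36, 3, 20), (31, v, 36, 3, 29), (31, v, 36, 3, 34), (31, y, 36, 16, 20), (31, y, 36, 16, 29), (31, y, 36, 16, 34), (5, k, 36, 27, 20), (5, k, 36, 27, 29), (5, k, 36, 27, 34)}
Selection E != D: {(10, b, 1, 26, 11), (18, k, 36, 7, 20), (18, k, 36, 7, 29), (18, k, 36, 7, 34), (24, c, 36, 12, 20), (24, c, 36, 12, 29), (24, c, 36, 12, 34), (27, w, 36, 24, 20), (27, w, 36, 24, 29), (27, w, 36, 24, 34), (31, v, 36, 3, 20), (31, v, 36, 3, 29), (31, v, 36, 3, 34), (31, y, 36, 16, 20), (31, y, 36, 16, 29), (31, y, 36, 16, 34), (5, k, 36, 27, 20), (5, k, 36, 27, 29), (5, k, 36, 27, 34)}
Selection A != y: {(10, b, 1, 26, 11), (18, k, 36, 7, 20), (18, k, 36, 7, 29), (18, k, 36, 7, 34), (24, c, 36, 12, 20), (24, c, 36, 12, 29), (24, c, 36, 12, 34), (27, w, 36, 24, 20), (27, w, 36, 24, 29), (27, w, 36, 24, 34), (31, v, 36, 3, 20), (31, v, 36, 3, 29), (31, v, 36, 3, 34), (5, k, 36, 27, 20), (5, k, 36, 27, 29), (5, k, 36, 27, 34)}
π[E, A]: project onto (E, A) (10 duplicate(s) eliminated) → {(10, b), (18, k), (24, c), (27, w), (31, v), (5, k)}
Taking the difference: {(10, b), (18, k), (24, c), (27, w), (5, k)}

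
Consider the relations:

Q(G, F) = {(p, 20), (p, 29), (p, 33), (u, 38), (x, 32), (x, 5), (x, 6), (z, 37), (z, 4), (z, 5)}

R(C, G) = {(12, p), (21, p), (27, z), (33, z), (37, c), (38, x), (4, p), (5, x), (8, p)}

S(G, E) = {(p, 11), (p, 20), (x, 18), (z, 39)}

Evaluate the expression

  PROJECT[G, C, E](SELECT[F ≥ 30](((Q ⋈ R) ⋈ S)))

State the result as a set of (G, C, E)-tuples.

{(p, 12, 11), (p, 12, 20), (p, 21, 11), (p, 21, 20), (p, 4, 11), (p, 4, 20), (p, 8, 11), (p, 8, 20), (x, 38, 18), (x, 5, 18), (z, 27, 39), (z, 33, 39)}

Natural join on G: {(p, 20, 12), (p, 20, 21), (p, 20, 4), (p, 20, 8), (p, 29, 12), (p, 29, 21), (p, 29, 4), (p, 29, 8), (p, 33, 12), (p, 33, 21), (p, 33, 4), (p, 33, 8), (x, 32, 38), (x, 32, 5), (x, 5, 38), (x, 5, 5), (x, 6, 38), (x, 6, 5), (z, 37, 27), (z, 37, 33), (z, 4, 27), (z, 4, 33), (z, 5, 27), (z, 5, 33)}
Natural join on G: {(p, 20, 12, 11), (p, 20, 12, 20), (p, 20, 21, 11), (p, 20, 21, 20), (p, 20, 4, 11), (p, 20, 4, 20), (p, 20, 8, 11), (p, 20, 8, 20), (p, 29, 12, 11), (p, 29, 12, 20), (p, 29, 21, 11), (p, 29, 21, 20), (p, 29, 4, 11), (p, 29, 4, 20), (p, 29, 8, 11), (p, 29, 8, 20), (p, 33, 12, 11), (p, 33, 12, 20), (p, 33, 21, 11), (p, 33, 21, 20), (p, 33, 4, 11), (p, 33, 4, 20), (p, 33, 8, 11), (p, 33, 8, 20), (x, 32, 38, 18), (x, 32, 5, 18), (x, 5, 38, 18), (x, 5, 5, 18), (x, 6, 38, 18), (x, 6, 5, 18), (z, 37, 27, 39), (z, 37, 33, 39), (z, 4, 27, 39), (z, 4, 33, 39), (z, 5, 27, 39), (z, 5, 33, 39)}
Selection F ≥ 30: {(p, 33, 12, 11), (p, 33, 12, 20), (p, 33, 21, 11), (p, 33, 21, 20), (p, 33, 4, 11), (p, 33, 4, 20), (p, 33, 8, 11), (p, 33, 8, 20), (x, 32, 38, 18), (x, 32, 5, 18), (z, 37, 27, 39), (z, 37, 33, 39)}
π[G, C, E]: project onto (G, C, E) → {(p, 12, 11), (p, 12, 20), (p, 21, 11), (p, 21, 20), (p, 4, 11), (p, 4, 20), (p, 8, 11), (p, 8, 20), (x, 38, 18), (x, 5, 18), (z, 27, 39), (z, 33, 39)}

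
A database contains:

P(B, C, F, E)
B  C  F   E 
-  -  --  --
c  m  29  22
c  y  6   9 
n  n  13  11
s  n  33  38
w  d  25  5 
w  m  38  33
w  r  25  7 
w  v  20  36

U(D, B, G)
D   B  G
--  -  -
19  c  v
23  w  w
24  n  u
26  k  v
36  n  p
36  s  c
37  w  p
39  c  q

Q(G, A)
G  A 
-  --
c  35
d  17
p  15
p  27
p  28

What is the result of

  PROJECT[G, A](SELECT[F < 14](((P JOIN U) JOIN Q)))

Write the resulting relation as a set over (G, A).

{(p, 15), (p, 27), (p, 28)}

P ⋈ U (natural join on B): {(c, m, 29, 22, 19, v), (c, m, 29, 22, 39, q), (c, y, 6, 9, 19, v), (c, y, 6, 9, 39, q), (n, n, 13, 11, 24, u), (n, n, 13, 11, 36, p), (s, n, 33, 38, 36, c), (w, d, 25, 5, 23, w), (w, d, 25, 5, 37, p), (w, m, 38, 33, 23, w), (w, m, 38, 33, 37, p), (w, r, 25, 7, 23, w), (w, r, 25, 7, 37, p), (w, v, 20, 36, 23, w), (w, v, 20, 36, 37, p)}
(P JOIN U) ⋈ Q (natural join on G): {(n, n, 13, 11, 36, p, 15), (n, n, 13, 11, 36, p, 27), (n, n, 13, 11, 36, p, 28), (s, n, 33, 38, 36, c, 35), (w, d, 25, 5, 37, p, 15), (w, d, 25, 5, 37, p, 27), (w, d, 25, 5, 37, p, 28), (w, m, 38, 33, 37, p, 15), (w, m, 38, 33, 37, p, 27), (w, m, 38, 33, 37, p, 28), (w, r, 25, 7, 37, p, 15), (w, r, 25, 7, 37, p, 27), (w, r, 25, 7, 37, p, 28), (w, v, 20, 36, 37, p, 15), (w, v, 20, 36, 37, p, 27), (w, v, 20, 36, 37, p, 28)}
Apply σ_{F < 14}; surviving tuples: {(n, n, 13, 11, 36, p, 15), (n, n, 13, 11, 36, p, 27), (n, n, 13, 11, 36, p, 28)}
π_{G, A} gives {(p, 15), (p, 27), (p, 28)}.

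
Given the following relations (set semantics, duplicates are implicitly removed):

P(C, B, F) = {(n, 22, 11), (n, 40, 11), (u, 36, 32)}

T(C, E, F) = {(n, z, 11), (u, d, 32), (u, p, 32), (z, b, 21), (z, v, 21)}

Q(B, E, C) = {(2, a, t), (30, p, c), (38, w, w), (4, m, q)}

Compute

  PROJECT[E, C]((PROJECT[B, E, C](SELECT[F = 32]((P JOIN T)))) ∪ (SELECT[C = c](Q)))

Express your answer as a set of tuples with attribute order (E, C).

Natural join on C, F: {(n, 22, 11, z), (n, 40, 11, z), (u, 36, 32, d), (u, 36, 32, p)}
σ[F = 32]: keep tuples satisfying F = 32 → {(u, 36, 32, d), (u, 36, 32, p)}
π[B, E, C]: project onto (B, E, C) → {(36, d, u), (36, p, u)}
σ[C = c]: keep tuples satisfying C = c → {(30, p, c)}
Set union of the two operands is {(30, p, c), (36, d, u), (36, p, u)}.
π[E, C]: project onto (E, C) → {(d, u), (p, c), (p, u)}

{(d, u), (p, c), (p, u)}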